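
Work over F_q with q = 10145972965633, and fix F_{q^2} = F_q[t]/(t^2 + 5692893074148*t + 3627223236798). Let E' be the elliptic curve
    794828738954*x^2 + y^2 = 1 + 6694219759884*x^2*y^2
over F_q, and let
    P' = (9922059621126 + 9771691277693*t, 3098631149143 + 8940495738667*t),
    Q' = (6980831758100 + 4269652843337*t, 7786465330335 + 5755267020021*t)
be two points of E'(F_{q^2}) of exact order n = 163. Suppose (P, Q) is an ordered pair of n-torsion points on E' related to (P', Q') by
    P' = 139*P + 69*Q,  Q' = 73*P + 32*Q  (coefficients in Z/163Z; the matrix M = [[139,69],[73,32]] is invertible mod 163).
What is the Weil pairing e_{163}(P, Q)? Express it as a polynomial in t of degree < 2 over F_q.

1132779495966 + 1502348618471*t

Under M = [[139,69],[73,32]] in GL_2(Z/163), e_{163}(P',Q') = e_{163}(P,Q)^(139*32-69*73 mod 163).
det M = 139*32 - 69*73 = -589 = 63 (mod 163); 63^{-1} = 44 (mod 163).
Edwards a_E,d_E -> Montgomery A=8853970653006,B=6233651348963 -> Weierstrass 10044773352205,1901127401352 via alpha=8012156726895,beta=3598138727584.
Build f_{163,P'} and f_{163,Q'} via the 8-bit ladder of 163=10100011_2; evaluate at shifted divisors; quotient in F_{10145972965633^2}.
Result: e(P',Q') = 608560851781 + 569565393134*t.
Raise to 44: e(P,Q) = 1132779495966 + 1502348618471*t in mu_{163}.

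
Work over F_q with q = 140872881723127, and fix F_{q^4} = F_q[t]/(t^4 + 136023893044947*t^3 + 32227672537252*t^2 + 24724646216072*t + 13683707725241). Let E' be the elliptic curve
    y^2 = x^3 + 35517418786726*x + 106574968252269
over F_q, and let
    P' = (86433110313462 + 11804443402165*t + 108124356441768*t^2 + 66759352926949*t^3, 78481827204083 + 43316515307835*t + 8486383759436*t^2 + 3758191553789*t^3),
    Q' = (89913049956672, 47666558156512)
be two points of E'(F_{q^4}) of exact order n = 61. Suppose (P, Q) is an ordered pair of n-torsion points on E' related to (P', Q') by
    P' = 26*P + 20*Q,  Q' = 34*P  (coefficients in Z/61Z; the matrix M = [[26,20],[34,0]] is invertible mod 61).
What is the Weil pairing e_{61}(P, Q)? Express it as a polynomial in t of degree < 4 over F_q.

Since e_{61}(P,P)=e_{61}(Q,Q)=1 and e_{61}(Q,P)=e_{61}(P,Q)^{-1}, expanding e_{61}(26*P + 20*Q,34*P) leaves e(P,Q)^det(M).
det M = 26*0 - 20*34 = -680 = 52 (mod 61); 52^{-1} = 27 (mod 61).
Double-and-add over 111101: 6-1 doublings, 5-1 additions; each step l_{T,T}/v_{2T} or l_{T,P'}/v at Q'+S for random S.
Result: e(P',Q') = 10738914977205 + 67383485441997*t + 16029227512853*t^2 + 10553538427760*t^3.
(10738914977205 + 67383485441997*t + 16029227512853*t^2 + 10553538427760*t^3)^{27} mod (140872881723127,f) = 73959843442328 + 107960847582747*t + 59502334087365*t^2 + 26545741486191*t^3.

73959843442328 + 107960847582747*t + 59502334087365*t^2 + 26545741486191*t^3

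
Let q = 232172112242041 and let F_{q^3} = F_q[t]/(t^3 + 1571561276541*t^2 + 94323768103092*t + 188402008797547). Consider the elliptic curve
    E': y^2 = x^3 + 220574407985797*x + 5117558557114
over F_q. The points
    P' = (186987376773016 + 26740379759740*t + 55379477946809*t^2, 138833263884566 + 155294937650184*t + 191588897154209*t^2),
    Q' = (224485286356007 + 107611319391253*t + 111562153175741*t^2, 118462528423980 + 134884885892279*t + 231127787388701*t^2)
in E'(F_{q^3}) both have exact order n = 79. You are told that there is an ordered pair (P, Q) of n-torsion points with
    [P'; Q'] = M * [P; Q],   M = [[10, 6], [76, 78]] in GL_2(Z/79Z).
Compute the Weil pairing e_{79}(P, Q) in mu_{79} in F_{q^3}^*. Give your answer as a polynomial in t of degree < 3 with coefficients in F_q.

e_{79}(aP+bQ,cP+dQ) = e_{79}(P,Q)^(ad-bc); with (a,b,c,d)=(10,6,76,78) this gives the det-79 law.
Hence e(P,Q) = e(P',Q')^{10} where 10 = 8^{-1} mod 79.
Double-and-add over 1001111: 7-1 doublings, 5-1 additions; each step l_{T,T}/v_{2T} or l_{T,P'}/v at Q'+S for random S.
The quotient is 95316160667880 + 87067157427301*t + 20402486648813*t^2.
Finally e_{79}(P,Q) = 71210612968790 + 219970073649510*t + 82836602008091*t^2.

71210612968790 + 219970073649510*t + 82836602008091*t^2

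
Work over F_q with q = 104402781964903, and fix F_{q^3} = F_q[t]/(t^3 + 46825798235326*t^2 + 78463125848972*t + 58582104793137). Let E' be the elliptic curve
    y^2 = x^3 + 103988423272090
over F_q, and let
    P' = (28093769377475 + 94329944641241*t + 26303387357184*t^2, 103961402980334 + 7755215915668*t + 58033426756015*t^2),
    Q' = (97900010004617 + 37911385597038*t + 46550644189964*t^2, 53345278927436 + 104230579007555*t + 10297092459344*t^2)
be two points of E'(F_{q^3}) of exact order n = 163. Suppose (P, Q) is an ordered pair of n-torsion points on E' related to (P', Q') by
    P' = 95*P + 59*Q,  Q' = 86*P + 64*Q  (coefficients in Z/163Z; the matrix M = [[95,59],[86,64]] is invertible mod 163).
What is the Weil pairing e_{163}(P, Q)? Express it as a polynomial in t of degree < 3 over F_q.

The 163-Weil pairing on E[163] over F_{104402781964903} is alternating-bilinear: e_{163}(P',Q') = e_{163}(P,Q)^det(M).
det(M) mod 163 = 28; its inverse in (Z/163)^* is 99 (check: 28*99 mod 163 = 1).
Double-and-add over 10100011: 8-1 doublings, 4-1 additions; each step l_{T,T}/v_{2T} or l_{T,P'}/v at Q'+S for random S.
So e_{163}(P',Q') = 1050181257708 + 54131863776025*t + 58796113188961*t^2.
Hence e(P,Q) = 10780516799722 + 80400778747442*t + 101298555844132*t^2 in F_{104402781964903^3}^*.

10780516799722 + 80400778747442*t + 101298555844132*t^2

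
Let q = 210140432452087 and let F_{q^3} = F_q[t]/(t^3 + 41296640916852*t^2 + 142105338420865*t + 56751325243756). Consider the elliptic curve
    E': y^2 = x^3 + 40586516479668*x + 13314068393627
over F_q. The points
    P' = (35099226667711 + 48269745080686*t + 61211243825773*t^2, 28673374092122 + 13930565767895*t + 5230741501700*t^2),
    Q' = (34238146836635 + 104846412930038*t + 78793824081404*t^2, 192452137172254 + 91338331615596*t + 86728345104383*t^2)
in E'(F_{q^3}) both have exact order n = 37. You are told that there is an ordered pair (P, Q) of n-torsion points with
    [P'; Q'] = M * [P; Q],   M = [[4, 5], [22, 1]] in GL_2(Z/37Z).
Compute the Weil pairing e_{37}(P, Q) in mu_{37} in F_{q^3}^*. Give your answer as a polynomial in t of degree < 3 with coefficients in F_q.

e_{37} is bilinear + alternating on E[37], so e_{37}(4*P + 5*Q, 22*P + 1*Q) = e_{37}(P,Q)^(4*1-5*22).
Inverting 5 mod 37: 15. Thus e_{37}(P,Q) = e(P',Q')^{15}.
Miller loop for e_{37} over F_{210140432452087^3}: bits of 37 = 100101; 5 double steps + 2 add steps, l/v at each.
Result: e(P',Q') = 88133769370134 + 93851045170235*t + 193509391734392*t^2.
e_{37}(P,Q) = (88133769370134 + 93851045170235*t + 193509391734392*t^2)^{15} = 202819200958478 + 100766949441039*t + 18259666022164*t^2.

202819200958478 + 100766949441039*t + 18259666022164*t^2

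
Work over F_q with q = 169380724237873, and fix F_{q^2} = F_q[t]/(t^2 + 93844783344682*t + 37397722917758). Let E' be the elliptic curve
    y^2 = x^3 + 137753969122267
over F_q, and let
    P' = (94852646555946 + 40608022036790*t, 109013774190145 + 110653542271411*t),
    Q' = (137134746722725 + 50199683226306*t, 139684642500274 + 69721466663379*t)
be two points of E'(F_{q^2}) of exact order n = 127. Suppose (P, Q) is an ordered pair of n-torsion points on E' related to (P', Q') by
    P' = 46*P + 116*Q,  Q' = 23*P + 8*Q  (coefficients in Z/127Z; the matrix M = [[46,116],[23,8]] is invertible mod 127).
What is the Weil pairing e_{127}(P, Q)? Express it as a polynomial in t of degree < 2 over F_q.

The 127-Weil pairing on E[127] over F_{169380724237873} is alternating-bilinear: e_{127}(P',Q') = e_{127}(P,Q)^det(M).
46*8 - 116*23 = -2300; reduced mod 127: det = 113, inverse 9.
Build f_{127,P'} and f_{127,Q'} via the 7-bit ladder of 127=1111111_2; evaluate at shifted divisors; quotient in F_{169380724237873^2}.
Result: e(P',Q') = 73571548697858 + 92457761162083*t.
(73571548697858 + 92457761162083*t)^{9} mod (169380724237873,f) = 129843241722965 + 91958771321321*t.

129843241722965 + 91958771321321*t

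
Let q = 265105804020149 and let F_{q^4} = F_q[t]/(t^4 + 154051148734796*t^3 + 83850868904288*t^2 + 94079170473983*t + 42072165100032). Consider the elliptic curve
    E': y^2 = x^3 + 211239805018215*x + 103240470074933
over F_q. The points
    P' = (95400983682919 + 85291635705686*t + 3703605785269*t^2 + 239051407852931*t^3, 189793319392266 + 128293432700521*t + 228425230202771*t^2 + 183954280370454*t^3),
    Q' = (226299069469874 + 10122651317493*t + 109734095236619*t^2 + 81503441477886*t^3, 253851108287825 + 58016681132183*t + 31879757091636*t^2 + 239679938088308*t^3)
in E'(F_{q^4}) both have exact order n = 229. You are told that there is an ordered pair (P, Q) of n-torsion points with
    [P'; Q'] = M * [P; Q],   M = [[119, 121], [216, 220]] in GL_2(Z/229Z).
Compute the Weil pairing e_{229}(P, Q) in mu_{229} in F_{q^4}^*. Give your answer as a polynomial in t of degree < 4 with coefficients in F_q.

The 229-Weil pairing on E[229] over F_{265105804020149} is alternating-bilinear: e_{229}(P',Q') = e_{229}(P,Q)^det(M).
119*220 - 121*216 = 44; reduced mod 229: det = 44, inverse 203.
8-bit Miller (11100101) on E'/F_{265105804020149} with a'=211239805018215, b'=103240470074933: accumulate tangent/chord ratios at Q'+S and P'+S'.
The quotient is 256906114956841 + 218800188385905*t + 100603166270923*t^2 + 11009604077628*t^3.
(256906114956841 + 218800188385905*t + 100603166270923*t^2 + 11009604077628*t^3)^{203} mod (265105804020149,f) = 217863871543365 + 224746841376557*t + 103071617458280*t^2 + 100662455953694*t^3.

217863871543365 + 224746841376557*t + 103071617458280*t^2 + 100662455953694*t^3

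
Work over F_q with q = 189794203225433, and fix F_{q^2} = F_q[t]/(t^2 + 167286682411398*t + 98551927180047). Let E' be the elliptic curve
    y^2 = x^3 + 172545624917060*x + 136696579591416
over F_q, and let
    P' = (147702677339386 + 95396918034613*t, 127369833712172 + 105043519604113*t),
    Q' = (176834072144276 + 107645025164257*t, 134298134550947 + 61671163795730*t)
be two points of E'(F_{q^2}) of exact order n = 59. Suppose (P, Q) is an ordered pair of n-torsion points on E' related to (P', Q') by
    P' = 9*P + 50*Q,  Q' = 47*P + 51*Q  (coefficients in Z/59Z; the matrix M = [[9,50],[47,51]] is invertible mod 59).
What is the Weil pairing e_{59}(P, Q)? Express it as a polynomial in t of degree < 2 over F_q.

Since e_{59}(P,P)=e_{59}(Q,Q)=1 and e_{59}(Q,P)=e_{59}(P,Q)^{-1}, expanding e_{59}(9*P + 50*Q,47*P + 51*Q) leaves e(P,Q)^det(M).
det(M) mod 59 = 56; its inverse in (Z/59)^* is 39 (check: 56*39 mod 59 = 1).
Double-and-add over 111011: 6-1 doublings, 5-1 additions; each step l_{T,T}/v_{2T} or l_{T,P'}/v at Q'+S for random S.
Result: e(P',Q') = 36000154131718 + 37245352192408*t.
Thus e_{59}(P,Q) = 143988439875974 + 109379651285324*t.

143988439875974 + 109379651285324*t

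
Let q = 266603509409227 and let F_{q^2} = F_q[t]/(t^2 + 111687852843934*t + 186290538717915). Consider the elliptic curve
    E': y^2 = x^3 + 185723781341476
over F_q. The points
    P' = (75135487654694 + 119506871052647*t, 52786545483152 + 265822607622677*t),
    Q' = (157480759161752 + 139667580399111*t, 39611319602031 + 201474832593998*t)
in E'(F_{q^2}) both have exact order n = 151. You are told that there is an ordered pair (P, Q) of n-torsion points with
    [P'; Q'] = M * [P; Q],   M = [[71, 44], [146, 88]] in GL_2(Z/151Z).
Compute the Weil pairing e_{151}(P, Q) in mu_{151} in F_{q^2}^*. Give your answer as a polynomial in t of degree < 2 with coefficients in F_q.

183443899010874 + 251372239693451*t

Alternating bilinearity on E[151] (values in mu_{151} in F_{266603509409227^2}) gives e(P',Q') = e(P,Q)^det(M).
So e_{151}(P,Q) = e_{151}(P',Q')^{6}, since 126*6 = 1 mod 151.
Miller loop for e_{151} over F_{266603509409227^2}: bits of 151 = 10010111; 7 double steps + 4 add steps, l/v at each.
e_{151}(P',Q') = 95336667088513 + 225151275876355*t.
(95336667088513 + 225151275876355*t)^{6} mod (266603509409227,f) = 183443899010874 + 251372239693451*t.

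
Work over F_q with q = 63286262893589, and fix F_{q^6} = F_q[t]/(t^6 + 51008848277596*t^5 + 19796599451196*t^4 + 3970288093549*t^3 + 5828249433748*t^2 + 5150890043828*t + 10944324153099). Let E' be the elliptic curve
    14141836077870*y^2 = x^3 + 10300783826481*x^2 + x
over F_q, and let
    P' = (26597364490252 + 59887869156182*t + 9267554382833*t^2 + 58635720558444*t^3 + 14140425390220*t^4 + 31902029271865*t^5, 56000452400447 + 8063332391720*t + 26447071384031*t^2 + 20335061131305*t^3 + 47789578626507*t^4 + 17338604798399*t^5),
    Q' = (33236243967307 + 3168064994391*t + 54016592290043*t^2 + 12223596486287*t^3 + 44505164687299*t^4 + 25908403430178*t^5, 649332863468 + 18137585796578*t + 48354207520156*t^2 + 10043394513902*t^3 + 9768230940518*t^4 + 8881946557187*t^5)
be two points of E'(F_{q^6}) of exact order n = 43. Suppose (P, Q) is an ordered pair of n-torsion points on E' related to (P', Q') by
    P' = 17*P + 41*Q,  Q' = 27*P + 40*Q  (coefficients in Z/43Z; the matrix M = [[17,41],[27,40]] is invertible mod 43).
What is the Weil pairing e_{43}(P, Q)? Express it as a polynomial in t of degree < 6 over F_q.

Alternating bilinearity on E[43] (values in mu_{43} in F_{63286262893589^6}) gives e(P',Q') = e(P,Q)^det(M).
So e_{43}(P,Q) = e_{43}(P',Q')^{29}, since 3*29 = 1 mod 43.
Montgomery->Weierstrass: x_W = 22172362123164*x+35856763432842, y_W=22172362123164*y on F_{63286262893589}; lands on y^2=x^3+59382120138810*x+36672061506200.
6-bit Miller (101011) on E'/F_{63286262893589} with a'=59382120138810, b'=36672061506200: accumulate tangent/chord ratios at Q'+S and P'+S'.
Miller gives e_{43}(P',Q') = 32545913239286 + 5735091368142*t + 32593099992816*t^2 + 13654931277193*t^3 + 7407200810027*t^4 + 56337853593561*t^5 in F_{63286262893589^6}.
Finally e_{43}(P,Q) = 9368208598716 + 35357430124342*t + 56099903493611*t^2 + 20411419141874*t^3 + 2931320504139*t^4 + 54012689979292*t^5.

9368208598716 + 35357430124342*t + 56099903493611*t^2 + 20411419141874*t^3 + 2931320504139*t^4 + 54012689979292*t^5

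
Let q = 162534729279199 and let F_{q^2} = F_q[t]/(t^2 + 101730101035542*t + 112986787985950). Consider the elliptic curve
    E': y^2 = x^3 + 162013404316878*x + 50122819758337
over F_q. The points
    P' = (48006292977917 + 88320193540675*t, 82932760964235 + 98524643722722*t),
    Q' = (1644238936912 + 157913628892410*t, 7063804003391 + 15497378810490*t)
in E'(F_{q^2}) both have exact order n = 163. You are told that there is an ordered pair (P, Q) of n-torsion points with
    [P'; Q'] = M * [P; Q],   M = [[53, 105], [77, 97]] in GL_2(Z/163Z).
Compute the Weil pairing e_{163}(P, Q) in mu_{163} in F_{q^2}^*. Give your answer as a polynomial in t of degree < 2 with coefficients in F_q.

28147912972449 + 153591155639767*t

Since e_{163}(P,P)=e_{163}(Q,Q)=1 and e_{163}(Q,P)=e_{163}(P,Q)^{-1}, expanding e_{163}(53*P + 105*Q,77*P + 97*Q) leaves e(P,Q)^det(M).
So e_{163}(P,Q) = e_{163}(P',Q')^{114}, since 153*114 = 1 mod 163.
Double-and-add over 10100011: 8-1 doublings, 4-1 additions; each step l_{T,T}/v_{2T} or l_{T,P'}/v at Q'+S for random S.
Result: e(P',Q') = 125597543566595 + 125381422504072*t.
Finally e_{163}(P,Q) = 28147912972449 + 153591155639767*t.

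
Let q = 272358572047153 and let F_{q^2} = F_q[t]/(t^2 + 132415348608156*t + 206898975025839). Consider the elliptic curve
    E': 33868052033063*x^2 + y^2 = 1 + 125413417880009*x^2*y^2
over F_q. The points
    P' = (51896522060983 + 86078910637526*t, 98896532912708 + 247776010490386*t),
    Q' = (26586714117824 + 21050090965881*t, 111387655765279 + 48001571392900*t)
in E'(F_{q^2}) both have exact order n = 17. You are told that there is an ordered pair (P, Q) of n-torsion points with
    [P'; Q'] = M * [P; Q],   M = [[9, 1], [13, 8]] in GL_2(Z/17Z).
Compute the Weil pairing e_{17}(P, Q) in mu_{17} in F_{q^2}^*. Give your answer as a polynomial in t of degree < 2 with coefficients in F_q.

e_{17} is bilinear + alternating on E[17], so e_{17}(9*P + 1*Q, 13*P + 8*Q) = e_{17}(P,Q)^(9*8-1*13).
So e_{17}(P,Q) = e_{17}(P',Q')^{15}, since 8*15 = 1 mod 17.
Edwards->Montgomery: u=(1+y)/(1-y), v=u/x -> 196566296356290v^2=u^3+6229561098559u^2+u; then x_W=113292944561840u+117333102334563: y^2=x^3+208097728839005*x+133990667542489.
Double-and-add over 10001: 5-1 doublings, 2-1 additions; each step l_{T,T}/v_{2T} or l_{T,P'}/v at Q'+S for random S.
e_{17}(P',Q') = 53783113040978 + 25781615980938*t.
Hence e(P,Q) = 141850810544378 + 31430479530363*t in F_{272358572047153^2}^*.

141850810544378 + 31430479530363*t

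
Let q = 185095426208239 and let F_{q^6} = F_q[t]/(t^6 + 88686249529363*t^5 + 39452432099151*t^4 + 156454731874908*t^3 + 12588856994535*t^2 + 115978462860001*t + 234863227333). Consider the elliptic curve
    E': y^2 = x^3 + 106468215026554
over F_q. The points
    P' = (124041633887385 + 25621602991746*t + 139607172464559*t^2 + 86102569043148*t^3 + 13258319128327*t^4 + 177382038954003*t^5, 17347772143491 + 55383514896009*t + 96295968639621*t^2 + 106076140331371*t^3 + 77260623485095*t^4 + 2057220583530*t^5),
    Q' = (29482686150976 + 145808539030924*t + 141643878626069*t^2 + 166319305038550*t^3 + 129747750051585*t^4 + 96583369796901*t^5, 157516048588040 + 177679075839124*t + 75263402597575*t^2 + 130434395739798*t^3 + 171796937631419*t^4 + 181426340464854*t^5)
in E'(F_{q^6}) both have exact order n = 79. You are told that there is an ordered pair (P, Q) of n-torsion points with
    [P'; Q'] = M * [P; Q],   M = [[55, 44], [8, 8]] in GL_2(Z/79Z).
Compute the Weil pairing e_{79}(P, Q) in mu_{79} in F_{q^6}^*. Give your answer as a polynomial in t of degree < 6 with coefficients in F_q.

Alternating bilinearity on E[79] (values in mu_{79} in F_{185095426208239^6}) gives e(P',Q') = e(P,Q)^det(M).
So e_{79}(P,Q) = e_{79}(P',Q')^{44}, since 9*44 = 1 mod 79.
Run Miller on y^2=x^3+106468215026554 over F_{185095426208239}: ladder 1001111 (7 bits); e = f_P(D_Q)/f_Q(D_P).
f_P(D_Q)/f_Q(D_P) = 47008429790423 + 3436303577816*t + 115595980833805*t^2 + 167291715790239*t^3 + 29619623426108*t^4 + 181240527751767*t^5.
e_{79}(P,Q) = (47008429790423 + 3436303577816*t + 115595980833805*t^2 + 167291715790239*t^3 + 29619623426108*t^4 + 181240527751767*t^5)^{44} = 142365838164696 + 71411484231124*t + 7590935186749*t^2 + 119338336243793*t^3 + 100705515466104*t^4 + 162266550044998*t^5.

142365838164696 + 71411484231124*t + 7590935186749*t^2 + 119338336243793*t^3 + 100705515466104*t^4 + 162266550044998*t^5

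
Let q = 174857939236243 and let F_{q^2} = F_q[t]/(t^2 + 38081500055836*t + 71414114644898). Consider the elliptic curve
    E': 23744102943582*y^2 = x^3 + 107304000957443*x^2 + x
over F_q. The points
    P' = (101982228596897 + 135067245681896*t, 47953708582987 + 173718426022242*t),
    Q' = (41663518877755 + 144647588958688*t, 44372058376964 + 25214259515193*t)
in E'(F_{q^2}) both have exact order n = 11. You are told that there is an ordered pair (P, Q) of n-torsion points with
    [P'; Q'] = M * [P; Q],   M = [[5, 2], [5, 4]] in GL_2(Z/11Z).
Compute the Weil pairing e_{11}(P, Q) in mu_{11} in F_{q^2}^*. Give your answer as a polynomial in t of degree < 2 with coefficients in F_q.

Alternating bilinearity on E[11] (values in mu_{11} in F_{174857939236243^2}) gives e(P',Q') = e(P,Q)^det(M).
det M = 5*4 - 2*5 = 10 = 10 (mod 11); 10^{-1} = 10 (mod 11).
(x,y)|->(46507777278952x+61958004125941,46507777278952y) sends E' to y^2=x^3+145319802410838*x+94556826312413.
4-bit Miller (1011) on E'/F_{174857939236243} with a'=145319802410838, b'=94556826312413: accumulate tangent/chord ratios at Q'+S and P'+S'.
The quotient is 163420404905763 + 34974688401583*t.
Thus e_{11}(P,Q) = 78268300310464 + 139883250834660*t.

78268300310464 + 139883250834660*t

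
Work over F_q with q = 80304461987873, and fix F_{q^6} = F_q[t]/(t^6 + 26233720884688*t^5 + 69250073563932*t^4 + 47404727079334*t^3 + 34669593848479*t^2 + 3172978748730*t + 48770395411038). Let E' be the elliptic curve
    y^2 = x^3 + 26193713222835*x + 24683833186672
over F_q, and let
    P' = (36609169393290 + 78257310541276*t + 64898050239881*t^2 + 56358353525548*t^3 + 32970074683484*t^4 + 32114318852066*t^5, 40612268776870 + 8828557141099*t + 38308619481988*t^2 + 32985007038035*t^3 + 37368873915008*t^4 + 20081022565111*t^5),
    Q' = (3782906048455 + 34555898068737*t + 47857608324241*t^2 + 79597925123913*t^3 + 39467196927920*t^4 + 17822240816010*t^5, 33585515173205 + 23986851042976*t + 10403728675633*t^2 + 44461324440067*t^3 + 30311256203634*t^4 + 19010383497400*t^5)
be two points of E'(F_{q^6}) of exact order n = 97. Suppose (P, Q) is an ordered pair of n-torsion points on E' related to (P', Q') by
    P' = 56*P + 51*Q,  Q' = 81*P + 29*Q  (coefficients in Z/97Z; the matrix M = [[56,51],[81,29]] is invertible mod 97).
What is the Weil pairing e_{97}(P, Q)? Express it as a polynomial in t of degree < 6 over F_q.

Under M = [[56,51],[81,29]] in GL_2(Z/97), e_{97}(P',Q') = e_{97}(P,Q)^(56*29-51*81 mod 97).
det(M) mod 97 = 15; its inverse in (Z/97)^* is 13 (check: 15*13 mod 97 = 1).
n = 97 = (1100001)_2 (7 bits, wt 3); accumulate f_{97,P'}(Q'+S)/f_{97,P'}(S) along the 6-step ladder.
Miller gives e_{97}(P',Q') = 62040407547648 + 11445504555108*t + 48722331822682*t^2 + 63697186523571*t^3 + 48719146284394*t^4 + 60912372929184*t^5 in F_{80304461987873^6}.
(62040407547648 + 11445504555108*t + 48722331822682*t^2 + 63697186523571*t^3 + 48719146284394*t^4 + 60912372929184*t^5)^{13} mod (80304461987873,f) = 37398292670474 + 57552248714398*t + 8259133925415*t^2 + 39794921930324*t^3 + 49549658419216*t^4 + 79128308518292*t^5.

37398292670474 + 57552248714398*t + 8259133925415*t^2 + 39794921930324*t^3 + 49549658419216*t^4 + 79128308518292*t^5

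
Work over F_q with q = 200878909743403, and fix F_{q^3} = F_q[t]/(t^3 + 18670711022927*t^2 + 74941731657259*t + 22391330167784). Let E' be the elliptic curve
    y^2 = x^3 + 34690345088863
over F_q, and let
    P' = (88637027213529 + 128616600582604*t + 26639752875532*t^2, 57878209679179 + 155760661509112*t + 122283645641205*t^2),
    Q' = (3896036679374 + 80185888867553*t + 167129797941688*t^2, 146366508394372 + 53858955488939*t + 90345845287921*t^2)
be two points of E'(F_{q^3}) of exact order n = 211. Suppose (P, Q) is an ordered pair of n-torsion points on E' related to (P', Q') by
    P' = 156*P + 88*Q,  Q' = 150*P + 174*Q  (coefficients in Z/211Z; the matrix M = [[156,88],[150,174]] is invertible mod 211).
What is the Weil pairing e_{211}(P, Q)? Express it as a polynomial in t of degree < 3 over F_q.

e_{211} is bilinear + alternating on E[211], so e_{211}(156*P + 88*Q, 150*P + 174*Q) = e_{211}(P,Q)^(156*174-88*150).
So e_{211}(P,Q) = e_{211}(P',Q')^{129}, since 18*129 = 1 mod 211.
Double-and-add over 11010011: 8-1 doublings, 5-1 additions; each step l_{T,T}/v_{2T} or l_{T,P'}/v at Q'+S for random S.
e_{211}(P',Q') = 5129704114232 + 12603707074728*t + 99045034224917*t^2.
e_{211}(P,Q) = (5129704114232 + 12603707074728*t + 99045034224917*t^2)^{129} = 183713965640016 + 11573035237231*t + 31752843283729*t^2.

183713965640016 + 11573035237231*t + 31752843283729*t^2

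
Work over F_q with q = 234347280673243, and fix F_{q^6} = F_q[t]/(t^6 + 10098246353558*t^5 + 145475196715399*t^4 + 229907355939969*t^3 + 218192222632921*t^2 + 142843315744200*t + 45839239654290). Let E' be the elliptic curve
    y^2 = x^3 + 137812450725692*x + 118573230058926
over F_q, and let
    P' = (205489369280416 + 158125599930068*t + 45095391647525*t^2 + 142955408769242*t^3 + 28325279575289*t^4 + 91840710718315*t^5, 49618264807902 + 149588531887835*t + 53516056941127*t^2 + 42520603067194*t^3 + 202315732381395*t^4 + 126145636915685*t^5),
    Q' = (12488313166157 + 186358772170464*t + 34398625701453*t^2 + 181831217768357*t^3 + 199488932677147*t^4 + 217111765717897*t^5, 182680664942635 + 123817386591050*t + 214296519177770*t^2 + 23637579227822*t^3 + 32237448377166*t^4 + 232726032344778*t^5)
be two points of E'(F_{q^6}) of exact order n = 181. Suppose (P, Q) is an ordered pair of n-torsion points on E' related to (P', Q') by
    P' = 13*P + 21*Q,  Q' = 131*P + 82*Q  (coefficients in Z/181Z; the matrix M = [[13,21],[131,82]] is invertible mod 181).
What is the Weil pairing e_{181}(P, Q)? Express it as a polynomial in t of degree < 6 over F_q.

93403886933863 + 146028305524873*t + 208333710590745*t^2 + 224783882361350*t^3 + 46938869859330*t^4 + 139386050190456*t^5

e_{181} is bilinear + alternating on E[181], so e_{181}(13*P + 21*Q, 131*P + 82*Q) = e_{181}(P,Q)^(13*82-21*131).
13*82 - 21*131 = -1685; reduced mod 181: det = 125, inverse 42.
8-bit Miller (10110101) on E'/F_{234347280673243} with a'=137812450725692, b'=118573230058926: accumulate tangent/chord ratios at Q'+S and P'+S'.
The quotient is 89219161992738 + 174146906297543*t + 76263216141256*t^2 + 11750201993293*t^3 + 115205770637095*t^4 + 18960288769670*t^5.
Thus e_{181}(P,Q) = 93403886933863 + 146028305524873*t + 208333710590745*t^2 + 224783882361350*t^3 + 46938869859330*t^4 + 139386050190456*t^5.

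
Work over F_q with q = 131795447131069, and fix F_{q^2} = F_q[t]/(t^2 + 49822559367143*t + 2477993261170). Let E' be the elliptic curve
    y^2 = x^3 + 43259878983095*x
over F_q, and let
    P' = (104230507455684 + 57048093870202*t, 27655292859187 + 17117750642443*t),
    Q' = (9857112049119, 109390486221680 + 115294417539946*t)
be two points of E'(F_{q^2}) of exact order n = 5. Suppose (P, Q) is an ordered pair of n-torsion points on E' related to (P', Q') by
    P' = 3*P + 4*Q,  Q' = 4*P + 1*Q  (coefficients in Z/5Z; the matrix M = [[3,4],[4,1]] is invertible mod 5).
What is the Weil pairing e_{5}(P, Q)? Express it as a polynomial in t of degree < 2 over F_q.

e_{5} is bilinear + alternating on E[5], so e_{5}(3*P + 4*Q, 4*P + 1*Q) = e_{5}(P,Q)^(3*1-4*4).
So e_{5}(P,Q) = e_{5}(P',Q')^{3}, since 2*3 = 1 mod 5.
Miller loop for e_{5} over F_{131795447131069^2}: bits of 5 = 101; 2 double steps + 1 add steps, l/v at each.
So e_{5}(P',Q') = 36510999675072 + 90566375623064*t.
Thus e_{5}(P,Q) = 109648265109308 + 29852886849392*t.

109648265109308 + 29852886849392*t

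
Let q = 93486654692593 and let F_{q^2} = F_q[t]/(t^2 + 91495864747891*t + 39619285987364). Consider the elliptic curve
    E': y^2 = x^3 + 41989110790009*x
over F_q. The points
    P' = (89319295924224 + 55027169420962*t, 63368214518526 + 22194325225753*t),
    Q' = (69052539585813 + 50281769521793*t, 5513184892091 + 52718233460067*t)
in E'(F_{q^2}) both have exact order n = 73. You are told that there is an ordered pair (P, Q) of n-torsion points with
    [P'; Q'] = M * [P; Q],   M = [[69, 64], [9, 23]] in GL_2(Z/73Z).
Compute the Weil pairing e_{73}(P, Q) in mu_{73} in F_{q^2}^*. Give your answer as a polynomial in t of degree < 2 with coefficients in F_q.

40302550785408 + 18594857934512*t

Since e_{73}(P,P)=e_{73}(Q,Q)=1 and e_{73}(Q,P)=e_{73}(P,Q)^{-1}, expanding e_{73}(69*P + 64*Q,9*P + 23*Q) leaves e(P,Q)^det(M).
Hence e(P,Q) = e(P',Q')^{53} where 53 = 62^{-1} mod 73.
Miller loop for e_{73} over F_{93486654692593^2}: bits of 73 = 1001001; 6 double steps + 2 add steps, l/v at each.
f_P(D_Q)/f_Q(D_P) = 2789585304746 + 12465234704074*t.
Hence e(P,Q) = 40302550785408 + 18594857934512*t in F_{93486654692593^2}^*.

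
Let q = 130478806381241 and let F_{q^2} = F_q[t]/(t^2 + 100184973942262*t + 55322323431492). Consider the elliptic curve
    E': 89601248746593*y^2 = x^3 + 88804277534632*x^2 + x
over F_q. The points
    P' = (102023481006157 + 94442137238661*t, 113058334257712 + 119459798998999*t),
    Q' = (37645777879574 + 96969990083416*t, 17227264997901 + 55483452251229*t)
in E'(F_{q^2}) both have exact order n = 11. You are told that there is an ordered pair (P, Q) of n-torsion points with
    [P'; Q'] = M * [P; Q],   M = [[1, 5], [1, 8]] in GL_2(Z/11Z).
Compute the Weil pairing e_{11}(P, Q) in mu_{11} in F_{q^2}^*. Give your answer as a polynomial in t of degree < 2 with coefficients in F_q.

Alternating bilinearity on E[11] (values in mu_{11} in F_{130478806381241^2}) gives e(P',Q') = e(P,Q)^det(M).
det M = 1*8 - 5*1 = 3 = 3 (mod 11); 3^{-1} = 4 (mod 11).
Montgomery->Weierstrass: x_W = 43360147188209*x+107475337966807, y_W=43360147188209*y on F_{130478806381241}; lands on y^2=x^3+43243707032012*x+41440498415695.
Build f_{11,P'} and f_{11,Q'} via the 4-bit ladder of 11=1011_2; evaluate at shifted divisors; quotient in F_{130478806381241^2}.
So e_{11}(P',Q') = 73411344211098 + 22063698294669*t.
Raise to 4: e(P,Q) = 124178746524394 + 94322669779945*t in mu_{11}.

124178746524394 + 94322669779945*t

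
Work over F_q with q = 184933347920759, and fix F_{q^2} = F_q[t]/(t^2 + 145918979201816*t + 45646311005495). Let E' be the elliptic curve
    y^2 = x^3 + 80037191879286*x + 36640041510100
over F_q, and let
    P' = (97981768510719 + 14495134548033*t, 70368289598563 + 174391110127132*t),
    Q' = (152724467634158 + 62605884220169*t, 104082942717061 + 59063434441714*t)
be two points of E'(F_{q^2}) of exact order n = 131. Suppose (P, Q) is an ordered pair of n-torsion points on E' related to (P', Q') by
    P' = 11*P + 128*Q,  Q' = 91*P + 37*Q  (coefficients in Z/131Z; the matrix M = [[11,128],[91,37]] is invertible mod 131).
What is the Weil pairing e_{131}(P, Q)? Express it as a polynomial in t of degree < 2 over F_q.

178914987226273 + 48390877655860*t

e_{131} is bilinear + alternating on E[131], so e_{131}(11*P + 128*Q, 91*P + 37*Q) = e_{131}(P,Q)^(11*37-128*91).
Hence e(P,Q) = e(P',Q')^{21} where 21 = 25^{-1} mod 131.
Double-and-add over 10000011: 8-1 doublings, 3-1 additions; each step l_{T,T}/v_{2T} or l_{T,P'}/v at Q'+S for random S.
Result: e(P',Q') = 52059048088602 + 45823026990718*t.
Thus e_{131}(P,Q) = 178914987226273 + 48390877655860*t.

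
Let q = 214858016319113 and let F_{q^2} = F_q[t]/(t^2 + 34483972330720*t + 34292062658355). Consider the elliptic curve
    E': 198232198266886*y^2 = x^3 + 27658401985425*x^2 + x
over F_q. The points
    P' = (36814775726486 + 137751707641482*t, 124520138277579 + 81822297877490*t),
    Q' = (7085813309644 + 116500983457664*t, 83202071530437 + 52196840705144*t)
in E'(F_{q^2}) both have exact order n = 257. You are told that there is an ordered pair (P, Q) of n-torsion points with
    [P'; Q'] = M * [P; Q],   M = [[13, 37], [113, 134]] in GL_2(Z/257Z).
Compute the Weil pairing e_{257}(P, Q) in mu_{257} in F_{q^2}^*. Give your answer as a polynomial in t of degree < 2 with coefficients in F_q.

e_{257} is bilinear + alternating on E[257], so e_{257}(13*P + 37*Q, 113*P + 134*Q) = e_{257}(P,Q)^(13*134-37*113).
Inverting 131 mod 257: 206. Thus e_{257}(P,Q) = e(P',Q')^{206}.
Montgomery->Weierstrass: x_W = 38979304359842*x+140967381647578, y_W=38979304359842*y on F_{214858016319113}; lands on y^2=x^3+103517157225915*x+203511884090545.
Miller loop for e_{257} over F_{214858016319113^2}: bits of 257 = 100000001; 8 double steps + 1 add steps, l/v at each.
Result: e(P',Q') = 77865833454245 + 139114773438049*t.
Raise to 206: e(P,Q) = 33047597241600 + 124323916729378*t in mu_{257}.

33047597241600 + 124323916729378*t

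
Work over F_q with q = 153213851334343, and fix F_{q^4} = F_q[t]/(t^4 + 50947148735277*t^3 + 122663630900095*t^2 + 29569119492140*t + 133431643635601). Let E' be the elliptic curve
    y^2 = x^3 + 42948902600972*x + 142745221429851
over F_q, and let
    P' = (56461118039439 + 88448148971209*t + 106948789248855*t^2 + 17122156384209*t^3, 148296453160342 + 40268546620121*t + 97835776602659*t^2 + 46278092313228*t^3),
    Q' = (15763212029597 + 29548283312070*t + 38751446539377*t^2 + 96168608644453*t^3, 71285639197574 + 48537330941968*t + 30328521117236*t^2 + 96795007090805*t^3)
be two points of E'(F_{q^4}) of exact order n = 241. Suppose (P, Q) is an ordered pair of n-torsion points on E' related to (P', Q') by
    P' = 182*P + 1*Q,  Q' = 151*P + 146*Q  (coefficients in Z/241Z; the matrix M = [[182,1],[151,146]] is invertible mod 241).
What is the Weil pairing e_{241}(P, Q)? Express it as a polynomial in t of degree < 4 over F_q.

The 241-Weil pairing on E[241] over F_{153213851334343} is alternating-bilinear: e_{241}(P',Q') = e_{241}(P,Q)^det(M).
det(M) mod 241 = 152; its inverse in (Z/241)^* is 176 (check: 152*176 mod 241 = 1).
Miller loop for e_{241} over F_{153213851334343^4}: bits of 241 = 11110001; 7 double steps + 4 add steps, l/v at each.
Result: e(P',Q') = 97342307877643 + 106696717649418*t + 30688374909225*t^2 + 31887500498986*t^3.
e_{241}(P,Q) = (97342307877643 + 106696717649418*t + 30688374909225*t^2 + 31887500498986*t^3)^{176} = 60193196603452 + 105521473899985*t + 67932388979953*t^2 + 137810180345715*t^3.

60193196603452 + 105521473899985*t + 67932388979953*t^2 + 137810180345715*t^3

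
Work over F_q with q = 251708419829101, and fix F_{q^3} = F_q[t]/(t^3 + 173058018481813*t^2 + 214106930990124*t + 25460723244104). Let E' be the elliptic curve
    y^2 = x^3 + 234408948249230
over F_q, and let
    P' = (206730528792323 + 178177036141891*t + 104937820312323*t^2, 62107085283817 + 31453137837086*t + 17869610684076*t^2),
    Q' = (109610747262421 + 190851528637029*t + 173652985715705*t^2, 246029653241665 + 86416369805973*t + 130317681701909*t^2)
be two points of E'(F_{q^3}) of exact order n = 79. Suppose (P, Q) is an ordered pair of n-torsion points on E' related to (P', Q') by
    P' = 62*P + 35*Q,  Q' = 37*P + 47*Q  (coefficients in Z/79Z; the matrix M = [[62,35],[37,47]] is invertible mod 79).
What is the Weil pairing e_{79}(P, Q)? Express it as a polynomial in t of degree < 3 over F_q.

22884620344998 + 146798734202363*t + 16710563207193*t^2

Since e_{79}(P,P)=e_{79}(Q,Q)=1 and e_{79}(Q,P)=e_{79}(P,Q)^{-1}, expanding e_{79}(62*P + 35*Q,37*P + 47*Q) leaves e(P,Q)^det(M).
So e_{79}(P,Q) = e_{79}(P',Q')^{77}, since 39*77 = 1 mod 79.
Double-and-add over 1001111: 7-1 doublings, 5-1 additions; each step l_{T,T}/v_{2T} or l_{T,P'}/v at Q'+S for random S.
Miller gives e_{79}(P',Q') = 140581531280254 + 227961155183397*t + 67489778783620*t^2 in F_{251708419829101^3}.
Hence e(P,Q) = 22884620344998 + 146798734202363*t + 16710563207193*t^2 in F_{251708419829101^3}^*.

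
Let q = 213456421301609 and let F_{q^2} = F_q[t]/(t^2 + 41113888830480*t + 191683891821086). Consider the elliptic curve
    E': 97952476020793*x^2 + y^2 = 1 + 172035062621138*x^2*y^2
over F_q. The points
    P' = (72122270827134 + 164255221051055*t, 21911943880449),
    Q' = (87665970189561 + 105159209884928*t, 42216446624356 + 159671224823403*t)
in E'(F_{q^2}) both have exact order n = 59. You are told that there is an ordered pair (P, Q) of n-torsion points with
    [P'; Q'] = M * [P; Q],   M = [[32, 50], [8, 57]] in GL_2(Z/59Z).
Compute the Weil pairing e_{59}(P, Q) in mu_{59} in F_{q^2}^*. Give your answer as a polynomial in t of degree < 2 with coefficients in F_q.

103274266683620 + 64091011477103*t

Since e_{59}(P,P)=e_{59}(Q,Q)=1 and e_{59}(Q,P)=e_{59}(P,Q)^{-1}, expanding e_{59}(32*P + 50*Q,8*P + 57*Q) leaves e(P,Q)^det(M).
det(M) mod 59 = 8; its inverse in (Z/59)^* is 37 (check: 8*37 mod 59 = 1).
Edwards->Montgomery: u=(1+y)/(1-y), v=u/x -> 145631414482631v^2=u^3+2039511937107u^2+u; then x_W=34843458675316u+151726133757793: y^2=x^3+117275877704569*x+147471943110192.
Double-and-add over 111011: 6-1 doublings, 5-1 additions; each step l_{T,T}/v_{2T} or l_{T,P'}/v at Q'+S for random S.
Miller gives e_{59}(P',Q') = 162991231556985 + 51168361858245*t in F_{213456421301609^2}.
(162991231556985 + 51168361858245*t)^{37} mod (213456421301609,f) = 103274266683620 + 64091011477103*t.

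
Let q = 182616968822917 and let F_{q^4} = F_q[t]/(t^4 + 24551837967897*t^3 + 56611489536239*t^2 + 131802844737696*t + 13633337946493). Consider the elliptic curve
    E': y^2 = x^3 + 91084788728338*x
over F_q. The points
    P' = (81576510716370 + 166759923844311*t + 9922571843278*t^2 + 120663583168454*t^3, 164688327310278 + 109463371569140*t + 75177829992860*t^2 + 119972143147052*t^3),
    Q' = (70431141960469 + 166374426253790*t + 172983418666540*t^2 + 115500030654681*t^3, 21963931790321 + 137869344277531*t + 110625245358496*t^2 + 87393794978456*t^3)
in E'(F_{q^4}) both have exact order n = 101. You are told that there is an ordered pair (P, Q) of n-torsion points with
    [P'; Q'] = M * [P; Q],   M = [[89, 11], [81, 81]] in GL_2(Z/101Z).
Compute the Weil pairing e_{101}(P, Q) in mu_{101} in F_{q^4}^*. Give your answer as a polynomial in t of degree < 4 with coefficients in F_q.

103401168743614 + 17825871152959*t + 127682229507787*t^2 + 25502615358702*t^3

Since e_{101}(P,P)=e_{101}(Q,Q)=1 and e_{101}(Q,P)=e_{101}(P,Q)^{-1}, expanding e_{101}(89*P + 11*Q,81*P + 81*Q) leaves e(P,Q)^det(M).
Hence e(P,Q) = e(P',Q')^{92} where 92 = 56^{-1} mod 101.
n = 101 = (1100101)_2 (7 bits, wt 4); accumulate f_{101,P'}(Q'+S)/f_{101,P'}(S) along the 6-step ladder.
f_P(D_Q)/f_Q(D_P) = 50730547866626 + 82041761995134*t + 105553127788544*t^2 + 120812457849240*t^3.
Raise to 92: e(P,Q) = 103401168743614 + 17825871152959*t + 127682229507787*t^2 + 25502615358702*t^3 in mu_{101}.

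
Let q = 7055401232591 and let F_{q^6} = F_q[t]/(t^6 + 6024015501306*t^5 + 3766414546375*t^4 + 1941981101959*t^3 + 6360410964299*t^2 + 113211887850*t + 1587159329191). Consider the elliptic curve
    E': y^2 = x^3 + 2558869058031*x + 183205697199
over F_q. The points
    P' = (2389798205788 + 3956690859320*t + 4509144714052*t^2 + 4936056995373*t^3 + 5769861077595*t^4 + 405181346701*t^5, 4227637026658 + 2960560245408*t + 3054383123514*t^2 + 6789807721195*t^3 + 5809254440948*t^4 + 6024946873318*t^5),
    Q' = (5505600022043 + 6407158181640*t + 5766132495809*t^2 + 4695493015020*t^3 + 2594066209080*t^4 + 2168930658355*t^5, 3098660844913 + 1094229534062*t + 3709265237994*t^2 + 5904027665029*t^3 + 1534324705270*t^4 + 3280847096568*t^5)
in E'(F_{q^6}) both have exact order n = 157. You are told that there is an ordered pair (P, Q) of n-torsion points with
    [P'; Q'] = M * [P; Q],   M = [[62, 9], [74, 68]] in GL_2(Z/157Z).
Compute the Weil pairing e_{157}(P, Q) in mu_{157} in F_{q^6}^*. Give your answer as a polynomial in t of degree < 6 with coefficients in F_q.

Under M = [[62,9],[74,68]] in GL_2(Z/157), e_{157}(P',Q') = e_{157}(P,Q)^(62*68-9*74 mod 157).
det M = 62*68 - 9*74 = 3550 = 96 (mod 157); 96^{-1} = 18 (mod 157).
n = 157 = (10011101)_2 (8 bits, wt 5); accumulate f_{157,P'}(Q'+S)/f_{157,P'}(S) along the 7-step ladder.
f_P(D_Q)/f_Q(D_P) = 6732929164123 + 1455709526284*t + 3670431734162*t^2 + 5972463493706*t^3 + 5005830917985*t^4 + 1714145400763*t^5.
Thus e_{157}(P,Q) = 4417454790199 + 944719605610*t + 837757275803*t^2 + 3416447128592*t^3 + 5044411947364*t^4 + 6953816939898*t^5.

4417454790199 + 944719605610*t + 837757275803*t^2 + 3416447128592*t^3 + 5044411947364*t^4 + 6953816939898*t^5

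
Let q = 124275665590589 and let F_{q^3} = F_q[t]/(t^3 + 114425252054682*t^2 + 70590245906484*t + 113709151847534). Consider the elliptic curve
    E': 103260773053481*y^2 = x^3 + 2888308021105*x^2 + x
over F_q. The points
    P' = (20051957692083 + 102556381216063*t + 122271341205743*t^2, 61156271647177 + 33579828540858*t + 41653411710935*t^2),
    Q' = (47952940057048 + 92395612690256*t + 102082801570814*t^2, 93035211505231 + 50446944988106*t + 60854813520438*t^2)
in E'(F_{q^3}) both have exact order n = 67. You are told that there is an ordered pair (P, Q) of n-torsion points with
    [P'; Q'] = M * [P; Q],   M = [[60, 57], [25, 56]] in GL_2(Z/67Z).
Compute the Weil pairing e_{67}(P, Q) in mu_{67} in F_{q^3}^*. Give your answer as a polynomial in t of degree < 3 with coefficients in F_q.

25010566300562 + 36505037484993*t + 82965807539173*t^2

e_{67}(aP+bQ,cP+dQ) = e_{67}(P,Q)^(ad-bc); with (a,b,c,d)=(60,57,25,56) this gives the det-67 law.
60*56 - 57*25 = 1935; reduced mod 67: det = 59, inverse 25.
Set x_W=59218630698617*u+76027975475414, y_W=59218630698617*v; then E': y_W^2=x_W^3+107435845776179*x_W+118903363879763.
Miller loop for e_{67} over F_{124275665590589^3}: bits of 67 = 1000011; 6 double steps + 2 add steps, l/v at each.
So e_{67}(P',Q') = 17461805285424 + 30003842494890*t + 18228502418265*t^2.
Finally e_{67}(P,Q) = 25010566300562 + 36505037484993*t + 82965807539173*t^2.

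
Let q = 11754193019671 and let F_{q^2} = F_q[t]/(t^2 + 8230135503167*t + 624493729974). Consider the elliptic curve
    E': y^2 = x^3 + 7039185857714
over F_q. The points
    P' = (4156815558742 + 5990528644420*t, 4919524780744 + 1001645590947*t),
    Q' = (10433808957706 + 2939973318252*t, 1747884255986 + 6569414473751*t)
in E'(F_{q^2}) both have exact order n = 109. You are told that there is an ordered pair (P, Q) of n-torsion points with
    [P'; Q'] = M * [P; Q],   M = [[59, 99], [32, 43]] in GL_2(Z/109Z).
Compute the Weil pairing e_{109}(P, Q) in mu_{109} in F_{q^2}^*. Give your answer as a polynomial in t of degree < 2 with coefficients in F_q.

e_{109} is bilinear + alternating on E[109], so e_{109}(59*P + 99*Q, 32*P + 43*Q) = e_{109}(P,Q)^(59*43-99*32).
det(M) mod 109 = 23; its inverse in (Z/109)^* is 19 (check: 23*19 mod 109 = 1).
n = 109 = (1101101)_2 (7 bits, wt 5); accumulate f_{109,P'}(Q'+S)/f_{109,P'}(S) along the 6-step ladder.
So e_{109}(P',Q') = 7622955327469 + 6941967960653*t.
Thus e_{109}(P,Q) = 354566357682 + 2754772167445*t.

354566357682 + 2754772167445*t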